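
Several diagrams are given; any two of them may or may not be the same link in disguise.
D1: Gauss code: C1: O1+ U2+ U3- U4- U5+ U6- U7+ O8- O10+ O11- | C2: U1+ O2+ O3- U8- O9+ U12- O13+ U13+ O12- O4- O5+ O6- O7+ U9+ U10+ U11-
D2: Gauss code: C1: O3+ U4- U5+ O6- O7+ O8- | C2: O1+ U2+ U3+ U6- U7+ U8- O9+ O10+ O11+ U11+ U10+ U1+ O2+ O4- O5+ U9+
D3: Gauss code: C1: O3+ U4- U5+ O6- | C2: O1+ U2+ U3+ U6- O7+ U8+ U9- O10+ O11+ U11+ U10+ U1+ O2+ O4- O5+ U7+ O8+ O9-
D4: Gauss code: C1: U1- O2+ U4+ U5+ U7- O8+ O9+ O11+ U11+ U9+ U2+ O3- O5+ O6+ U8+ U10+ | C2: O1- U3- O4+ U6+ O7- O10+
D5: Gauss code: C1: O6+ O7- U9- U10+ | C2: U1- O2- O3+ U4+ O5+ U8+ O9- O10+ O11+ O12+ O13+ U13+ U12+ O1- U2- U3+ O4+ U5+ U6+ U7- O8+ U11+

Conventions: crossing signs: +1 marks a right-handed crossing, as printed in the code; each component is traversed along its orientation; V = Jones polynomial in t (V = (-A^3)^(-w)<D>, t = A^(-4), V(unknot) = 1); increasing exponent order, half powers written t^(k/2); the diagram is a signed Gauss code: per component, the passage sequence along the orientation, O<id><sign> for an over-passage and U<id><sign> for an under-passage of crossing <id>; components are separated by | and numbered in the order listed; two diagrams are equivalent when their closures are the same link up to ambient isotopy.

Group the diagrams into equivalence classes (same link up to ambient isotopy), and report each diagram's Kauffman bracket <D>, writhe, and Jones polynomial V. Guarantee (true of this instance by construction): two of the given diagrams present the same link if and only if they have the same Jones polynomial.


equivalence classes: {D1} | {D2, D3, D4, D5}
D1 (bracket A + A^5; 13 crossings at w = +1): V = -t^(-1/2) - t^(1/2)
V(D2) = -t^(1/2) - t^(3/2) - t^(5/2) + t^(9/2)  [11 crossings, <D> = -A^-3 + A^5 + A^9 + A^13, w = +5]
V(D3) = -t^(1/2) - t^(3/2) - t^(5/2) + t^(9/2)  [11 crossings, <D> = -A^-3 + A^5 + A^9 + A^13, w = +5]
V(D4) = -t^(1/2) - t^(3/2) - t^(5/2) + t^(9/2)  [11 crossings, <D> = -A^-3 + A^5 + A^9 + A^13, w = +5]
V(D5) = -t^(1/2) - t^(3/2) - t^(5/2) + t^(9/2)  [13 crossings, <D> = -A^-3 + A^5 + A^9 + A^13, w = +5]
observation: V(t) takes 2 values over 5 diagrams, fixing the grouping


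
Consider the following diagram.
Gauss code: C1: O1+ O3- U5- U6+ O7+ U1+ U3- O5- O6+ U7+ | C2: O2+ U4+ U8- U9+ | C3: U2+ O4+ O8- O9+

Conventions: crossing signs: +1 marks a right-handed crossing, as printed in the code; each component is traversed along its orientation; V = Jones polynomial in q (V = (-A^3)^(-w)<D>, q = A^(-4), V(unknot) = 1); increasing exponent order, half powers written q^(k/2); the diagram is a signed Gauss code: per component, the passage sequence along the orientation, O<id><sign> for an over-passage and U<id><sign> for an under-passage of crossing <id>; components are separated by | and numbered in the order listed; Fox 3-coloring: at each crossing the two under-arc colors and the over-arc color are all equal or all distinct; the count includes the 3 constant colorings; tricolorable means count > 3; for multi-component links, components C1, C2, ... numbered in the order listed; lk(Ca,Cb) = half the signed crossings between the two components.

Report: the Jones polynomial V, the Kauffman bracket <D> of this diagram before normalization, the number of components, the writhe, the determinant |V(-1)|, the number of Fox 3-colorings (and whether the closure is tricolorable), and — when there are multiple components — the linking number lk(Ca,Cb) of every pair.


V(q) = 1 + q + q^2 + q^3
bracket: -A^-3 - A - A^5 - A^9, w = +3
3 components, writhe +3, over 9 crossings
lk(C1,C2) = 0
linking number lk(C1,C3) = 0
lk(C2,C3): +1
det 0, colorings 9 of 3^9 — tricolorable
observation: |V(-1)| = 0: so tricolorable, since 3 divides 0


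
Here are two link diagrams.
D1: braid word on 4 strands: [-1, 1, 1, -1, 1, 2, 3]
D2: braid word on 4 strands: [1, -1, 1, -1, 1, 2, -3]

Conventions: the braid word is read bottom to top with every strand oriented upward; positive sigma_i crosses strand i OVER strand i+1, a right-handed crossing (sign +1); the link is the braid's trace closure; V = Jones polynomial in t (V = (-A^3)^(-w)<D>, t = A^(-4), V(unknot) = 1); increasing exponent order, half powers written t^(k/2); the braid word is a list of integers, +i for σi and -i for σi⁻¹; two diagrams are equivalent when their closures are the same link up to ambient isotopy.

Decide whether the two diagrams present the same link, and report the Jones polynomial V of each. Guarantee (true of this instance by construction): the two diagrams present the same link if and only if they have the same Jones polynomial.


equivalent: yes
V(D1) = 1  (w +3, c 7, <D> = -A^9)
V(D2) = 1  [7 crossings, <D> = -A^3, w = +1]
key observation: Markov moves rewrite D1 (7 crossings) into D2 (7)


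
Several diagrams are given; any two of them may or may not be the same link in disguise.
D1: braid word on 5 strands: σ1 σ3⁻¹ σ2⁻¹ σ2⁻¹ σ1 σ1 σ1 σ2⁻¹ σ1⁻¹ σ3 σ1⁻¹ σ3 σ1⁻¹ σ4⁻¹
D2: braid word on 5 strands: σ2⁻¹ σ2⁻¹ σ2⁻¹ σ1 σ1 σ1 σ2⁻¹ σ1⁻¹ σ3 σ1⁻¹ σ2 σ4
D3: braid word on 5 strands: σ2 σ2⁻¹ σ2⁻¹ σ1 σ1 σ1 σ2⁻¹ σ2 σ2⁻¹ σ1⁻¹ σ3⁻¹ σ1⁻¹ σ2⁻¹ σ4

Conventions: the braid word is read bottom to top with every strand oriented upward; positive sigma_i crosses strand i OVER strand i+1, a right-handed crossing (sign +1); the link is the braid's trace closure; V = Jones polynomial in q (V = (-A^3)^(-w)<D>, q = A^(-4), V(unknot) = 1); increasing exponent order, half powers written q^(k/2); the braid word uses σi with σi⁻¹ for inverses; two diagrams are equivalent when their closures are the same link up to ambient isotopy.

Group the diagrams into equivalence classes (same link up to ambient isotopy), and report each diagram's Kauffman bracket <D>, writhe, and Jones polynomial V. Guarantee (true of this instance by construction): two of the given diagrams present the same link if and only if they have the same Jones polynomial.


classes: {D1, D2, D3}
V(D1) = -q^-5 + q^-4 - q^-3 + 2q^-2 - q^-1 + 2 - q  [14 crossings, <D> = -A^-10 + 2A^-6 - A^-2 + 2A^2 - A^6 + A^10 - A^14, w = -2]
V(D2) = -q^-5 + q^-4 - q^-3 + 2q^-2 - q^-1 + 2 - q  [12 crossings, <D> = -A^-4 + 2 - A^4 + 2A^8 - A^12 + A^16 - A^20, w = 0]
V(D3) = -q^-5 + q^-4 - q^-3 + 2q^-2 - q^-1 + 2 - q  (w -2, c 14, <D> = -A^-10 + 2A^-6 - A^-2 + 2A^2 - A^6 + A^10 - A^14)
insight: all 3 diagrams share one V(q), hence one class


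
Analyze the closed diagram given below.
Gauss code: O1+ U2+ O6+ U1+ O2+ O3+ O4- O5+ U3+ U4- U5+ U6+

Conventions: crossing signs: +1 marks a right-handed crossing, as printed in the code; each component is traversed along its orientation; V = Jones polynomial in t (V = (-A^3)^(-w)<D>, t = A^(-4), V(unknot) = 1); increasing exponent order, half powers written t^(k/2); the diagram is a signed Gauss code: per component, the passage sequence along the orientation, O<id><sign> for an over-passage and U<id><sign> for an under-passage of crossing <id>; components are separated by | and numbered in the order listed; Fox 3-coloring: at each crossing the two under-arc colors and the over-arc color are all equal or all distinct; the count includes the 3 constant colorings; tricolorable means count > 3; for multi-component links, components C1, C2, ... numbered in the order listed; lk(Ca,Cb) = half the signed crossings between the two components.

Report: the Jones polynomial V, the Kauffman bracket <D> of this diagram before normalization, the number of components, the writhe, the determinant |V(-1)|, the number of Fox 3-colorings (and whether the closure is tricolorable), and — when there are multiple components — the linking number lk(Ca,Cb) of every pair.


V = t + t^3 - t^4
<D> = -A^-4 + 1 + A^8 (w = +4)
1 component over 6 crossings, w = +4
9 Fox colorings among 3^6, |V(-1)| = 3: tricolorable
why: V spans 3 powers of t: at least 3 crossings in any diagram


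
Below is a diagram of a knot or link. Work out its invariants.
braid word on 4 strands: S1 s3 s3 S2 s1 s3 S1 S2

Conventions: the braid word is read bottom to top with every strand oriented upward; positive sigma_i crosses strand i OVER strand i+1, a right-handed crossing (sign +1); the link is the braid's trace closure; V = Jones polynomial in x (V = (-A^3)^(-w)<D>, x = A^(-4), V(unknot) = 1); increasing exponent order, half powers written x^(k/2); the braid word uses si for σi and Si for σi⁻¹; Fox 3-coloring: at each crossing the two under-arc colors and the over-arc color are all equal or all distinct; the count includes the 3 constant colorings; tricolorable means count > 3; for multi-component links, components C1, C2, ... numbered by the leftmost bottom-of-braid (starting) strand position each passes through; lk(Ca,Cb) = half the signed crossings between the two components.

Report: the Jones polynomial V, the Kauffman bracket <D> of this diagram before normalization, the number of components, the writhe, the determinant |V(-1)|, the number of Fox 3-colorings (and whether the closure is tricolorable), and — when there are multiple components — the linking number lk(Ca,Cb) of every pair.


V = -x^(-3/2) + x^(-1/2) - 2x^(1/2) + x^(3/2) - 2x^(5/2) + x^(7/2)
<D> = A^-14 - 2A^-10 + A^-6 - 2A^-2 + A^2 - A^6 (w = 0)
2 components over 8 crossings, w = 0
lk(C1,C2): 0
3 Fox colorings among 3^8, |V(-1)| = 8: not tricolorable
why: summing lk over 1 pair gives 0


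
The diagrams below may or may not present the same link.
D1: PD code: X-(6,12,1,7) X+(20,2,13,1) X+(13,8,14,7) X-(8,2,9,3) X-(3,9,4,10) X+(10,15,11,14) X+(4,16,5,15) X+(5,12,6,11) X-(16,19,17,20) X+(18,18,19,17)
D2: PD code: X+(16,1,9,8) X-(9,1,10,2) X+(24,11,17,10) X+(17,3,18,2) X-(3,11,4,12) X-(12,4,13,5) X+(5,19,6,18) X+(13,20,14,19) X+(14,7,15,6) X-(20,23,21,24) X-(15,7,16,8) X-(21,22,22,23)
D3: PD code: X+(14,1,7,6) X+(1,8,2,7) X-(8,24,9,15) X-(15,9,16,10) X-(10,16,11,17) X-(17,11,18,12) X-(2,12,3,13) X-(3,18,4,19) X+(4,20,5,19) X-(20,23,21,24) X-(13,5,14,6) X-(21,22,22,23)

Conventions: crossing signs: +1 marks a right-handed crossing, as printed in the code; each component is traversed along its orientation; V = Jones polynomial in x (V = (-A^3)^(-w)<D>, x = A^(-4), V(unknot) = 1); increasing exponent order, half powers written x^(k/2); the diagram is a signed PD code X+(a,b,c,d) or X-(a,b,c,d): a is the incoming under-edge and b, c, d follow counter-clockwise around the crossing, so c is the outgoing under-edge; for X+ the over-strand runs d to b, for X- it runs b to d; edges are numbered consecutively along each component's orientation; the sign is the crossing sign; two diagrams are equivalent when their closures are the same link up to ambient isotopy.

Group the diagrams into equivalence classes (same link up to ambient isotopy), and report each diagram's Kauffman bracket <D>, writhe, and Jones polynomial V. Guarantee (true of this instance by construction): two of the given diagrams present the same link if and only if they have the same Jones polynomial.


equivalence classes: {D1, D2} | {D3}
D1 (bracket A^-10 + A^-2 + 2A^6; 10 crossings at w = +2): V = 2 + x^2 + x^4
V(D2) = 2 + x^2 + x^4  [12 crossings, <D> = A^-16 + A^-8 + 2, w = 0]
V(D3) = x^-6 + x^-3 + x^-2 + x^-1  [12 crossings, <D> = A^-14 + A^-10 + A^-6 + A^6, w = -6]
key observation: V(x) takes 2 values over 3 diagrams, fixing the grouping


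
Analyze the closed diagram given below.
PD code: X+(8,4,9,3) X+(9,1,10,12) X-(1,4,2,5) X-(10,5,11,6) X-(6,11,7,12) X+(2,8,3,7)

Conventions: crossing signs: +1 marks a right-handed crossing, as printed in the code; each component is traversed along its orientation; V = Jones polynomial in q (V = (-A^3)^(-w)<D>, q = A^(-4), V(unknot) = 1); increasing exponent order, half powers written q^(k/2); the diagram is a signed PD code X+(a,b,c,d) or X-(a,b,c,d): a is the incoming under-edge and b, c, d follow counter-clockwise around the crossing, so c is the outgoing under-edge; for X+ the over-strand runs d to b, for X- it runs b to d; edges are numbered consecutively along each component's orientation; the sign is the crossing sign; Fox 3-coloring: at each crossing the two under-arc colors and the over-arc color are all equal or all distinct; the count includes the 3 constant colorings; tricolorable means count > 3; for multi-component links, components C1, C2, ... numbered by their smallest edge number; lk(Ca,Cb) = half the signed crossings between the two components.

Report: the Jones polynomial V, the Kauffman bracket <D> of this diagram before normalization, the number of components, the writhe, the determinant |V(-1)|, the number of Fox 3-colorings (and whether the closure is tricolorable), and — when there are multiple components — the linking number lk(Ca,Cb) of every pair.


Jones polynomial: V(q) = q^-2 - q^-1 + 1 - q + q^2
<D> = A^-8 - A^-4 + 1 - A^4 + A^8; writhe 0
components 1, writhe 0 (6 crossings)
3-colorings: 3 of 3^6, det 5 — not tricolorable
note: w = 0 shifts under R1 moves; the (-A^3)^(0) factor cancels that in V


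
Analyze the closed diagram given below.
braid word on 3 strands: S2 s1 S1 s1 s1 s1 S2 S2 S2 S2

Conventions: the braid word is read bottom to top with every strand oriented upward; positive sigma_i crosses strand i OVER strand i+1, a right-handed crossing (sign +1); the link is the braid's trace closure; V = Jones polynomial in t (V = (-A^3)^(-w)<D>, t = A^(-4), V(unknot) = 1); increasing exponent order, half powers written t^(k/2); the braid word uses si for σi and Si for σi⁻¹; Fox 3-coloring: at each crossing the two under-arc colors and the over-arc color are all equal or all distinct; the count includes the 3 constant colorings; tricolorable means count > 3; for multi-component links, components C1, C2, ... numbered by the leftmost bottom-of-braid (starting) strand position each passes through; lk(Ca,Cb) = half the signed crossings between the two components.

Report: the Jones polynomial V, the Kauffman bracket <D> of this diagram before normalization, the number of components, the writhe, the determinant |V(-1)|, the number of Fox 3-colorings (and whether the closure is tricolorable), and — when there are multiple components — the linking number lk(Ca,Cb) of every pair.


V = -t^-6 + t^-5 - 2t^-4 + 3t^-3 - 2t^-2 + 3t^-1 - 1 + t - t^2
<D> = -A^-14 + A^-10 - A^-6 + 3A^-2 - 2A^2 + 3A^6 - 2A^10 + A^14 - A^18 (w = -2)
1 component over 10 crossings, w = -2
9 Fox colorings among 3^10, |V(-1)| = 15: tricolorable
why: |V(-1)| = 15: so tricolorable, since 3 divides 15


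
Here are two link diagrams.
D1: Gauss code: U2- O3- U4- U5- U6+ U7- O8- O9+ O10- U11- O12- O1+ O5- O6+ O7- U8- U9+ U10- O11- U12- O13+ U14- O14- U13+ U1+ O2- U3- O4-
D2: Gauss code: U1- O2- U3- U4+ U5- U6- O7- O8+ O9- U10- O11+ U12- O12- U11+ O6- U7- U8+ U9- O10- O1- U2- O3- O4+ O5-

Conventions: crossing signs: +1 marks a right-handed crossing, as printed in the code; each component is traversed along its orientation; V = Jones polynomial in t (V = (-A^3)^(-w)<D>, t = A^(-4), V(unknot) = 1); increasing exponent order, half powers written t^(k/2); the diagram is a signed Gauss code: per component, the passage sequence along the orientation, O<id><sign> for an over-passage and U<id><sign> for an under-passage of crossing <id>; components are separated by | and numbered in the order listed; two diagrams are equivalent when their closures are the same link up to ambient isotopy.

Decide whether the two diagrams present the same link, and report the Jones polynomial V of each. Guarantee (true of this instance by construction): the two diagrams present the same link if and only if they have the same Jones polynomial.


same link: yes
V(D1) = t^-8 - 2t^-7 + t^-6 - 2t^-5 + 2t^-4 + t^-2  [14 crossings, <D> = A^-10 + 2A^-2 - 2A^2 + A^6 - 2A^10 + A^14, w = -6]
V(D2) = t^-8 - 2t^-7 + t^-6 - 2t^-5 + 2t^-4 + t^-2  (w -6, c 12, <D> = A^-10 + 2A^-2 - 2A^2 + A^6 - 2A^10 + A^14)
note: all 2 diagrams share one V(t), hence one class


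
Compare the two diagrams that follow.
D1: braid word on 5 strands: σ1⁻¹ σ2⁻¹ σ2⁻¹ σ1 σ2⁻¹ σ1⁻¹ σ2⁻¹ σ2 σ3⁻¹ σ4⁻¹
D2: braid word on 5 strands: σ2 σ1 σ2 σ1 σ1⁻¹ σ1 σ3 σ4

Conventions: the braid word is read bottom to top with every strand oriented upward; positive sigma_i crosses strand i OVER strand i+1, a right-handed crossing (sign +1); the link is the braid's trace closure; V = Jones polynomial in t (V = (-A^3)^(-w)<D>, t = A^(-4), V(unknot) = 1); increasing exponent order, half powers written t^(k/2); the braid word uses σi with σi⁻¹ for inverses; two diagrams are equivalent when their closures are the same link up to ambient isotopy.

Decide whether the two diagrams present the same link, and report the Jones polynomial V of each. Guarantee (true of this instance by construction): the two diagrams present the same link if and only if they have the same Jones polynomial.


equivalent: no
V(D1) = -t^-6 + t^-5 - t^-4 + 2t^-3 - t^-2 + t^-1  (w -6, c 10, <D> = A^-14 - A^-10 + 2A^-6 - A^-2 + A^2 - A^6)
V(D2) = t + t^3 - t^4  [8 crossings, <D> = -A^2 + A^6 + A^14, w = +6]
key observation: 2 classes among 2 diagrams; unequal V(t) rules out equality


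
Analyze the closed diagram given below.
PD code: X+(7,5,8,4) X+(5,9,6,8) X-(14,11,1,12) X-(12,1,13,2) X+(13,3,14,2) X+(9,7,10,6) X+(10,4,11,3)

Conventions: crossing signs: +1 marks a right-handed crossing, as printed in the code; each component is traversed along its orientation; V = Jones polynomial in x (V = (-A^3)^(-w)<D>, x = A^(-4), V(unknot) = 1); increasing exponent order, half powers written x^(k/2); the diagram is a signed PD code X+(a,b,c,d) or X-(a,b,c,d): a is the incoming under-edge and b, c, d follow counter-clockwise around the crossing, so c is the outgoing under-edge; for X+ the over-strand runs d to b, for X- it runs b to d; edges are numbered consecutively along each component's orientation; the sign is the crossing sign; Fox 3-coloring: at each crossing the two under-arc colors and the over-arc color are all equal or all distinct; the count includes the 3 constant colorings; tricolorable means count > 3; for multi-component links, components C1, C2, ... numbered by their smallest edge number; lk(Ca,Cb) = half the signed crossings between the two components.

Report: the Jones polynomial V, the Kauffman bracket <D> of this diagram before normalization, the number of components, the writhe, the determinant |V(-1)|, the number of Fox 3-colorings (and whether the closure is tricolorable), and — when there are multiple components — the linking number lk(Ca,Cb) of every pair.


Jones polynomial: V(x) = x + x^3 - x^4
<D> = A^-7 - A^-3 - A^5; writhe +3
components 1, writhe +3 (7 crossings)
3-colorings: 9 of 3^7, det 3 — tricolorable
note: the span of V is 3, forcing >= 3 crossings in any diagram


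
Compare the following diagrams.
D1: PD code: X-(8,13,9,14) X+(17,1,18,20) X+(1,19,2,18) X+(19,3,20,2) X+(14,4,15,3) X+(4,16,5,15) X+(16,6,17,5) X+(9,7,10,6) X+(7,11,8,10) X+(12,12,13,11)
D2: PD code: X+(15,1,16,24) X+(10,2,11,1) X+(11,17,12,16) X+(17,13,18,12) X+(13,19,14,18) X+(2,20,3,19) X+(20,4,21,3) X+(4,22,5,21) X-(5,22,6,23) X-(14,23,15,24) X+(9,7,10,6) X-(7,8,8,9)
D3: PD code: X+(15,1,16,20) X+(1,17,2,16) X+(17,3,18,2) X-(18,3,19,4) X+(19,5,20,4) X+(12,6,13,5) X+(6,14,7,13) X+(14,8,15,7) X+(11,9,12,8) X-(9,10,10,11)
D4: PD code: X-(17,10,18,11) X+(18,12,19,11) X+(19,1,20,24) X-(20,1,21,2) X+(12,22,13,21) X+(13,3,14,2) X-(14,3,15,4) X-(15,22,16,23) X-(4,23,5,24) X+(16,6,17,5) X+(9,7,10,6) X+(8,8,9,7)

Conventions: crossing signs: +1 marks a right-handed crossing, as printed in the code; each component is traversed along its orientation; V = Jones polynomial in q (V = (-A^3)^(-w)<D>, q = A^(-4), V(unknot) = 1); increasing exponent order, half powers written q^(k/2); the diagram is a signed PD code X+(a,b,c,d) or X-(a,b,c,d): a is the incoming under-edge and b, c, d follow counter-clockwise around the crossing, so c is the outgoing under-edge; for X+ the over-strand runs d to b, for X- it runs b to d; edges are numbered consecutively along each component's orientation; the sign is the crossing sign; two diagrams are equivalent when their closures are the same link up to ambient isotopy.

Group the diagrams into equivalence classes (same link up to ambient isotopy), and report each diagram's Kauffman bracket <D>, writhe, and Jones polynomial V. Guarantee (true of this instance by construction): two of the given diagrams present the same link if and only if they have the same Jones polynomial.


classes: {D1, D2, D3} | {D4}
V(D1) = q^2 + 2q^4 - 2q^5 + q^6 - 2q^7 + q^8  [10 crossings, <D> = A^-8 - 2A^-4 + 1 - 2A^4 + 2A^8 + A^16, w = +8]
V(D2) = q^2 + 2q^4 - 2q^5 + q^6 - 2q^7 + q^8  [12 crossings, <D> = A^-14 - 2A^-10 + A^-6 - 2A^-2 + 2A^2 + A^10, w = +6]
V(D3) = q^2 + 2q^4 - 2q^5 + q^6 - 2q^7 + q^8  [10 crossings, <D> = A^-14 - 2A^-10 + A^-6 - 2A^-2 + 2A^2 + A^10, w = +6]
V(D4) = 1  [12 crossings, <D> = A^6, w = +2]
note: 2 values of V(q) split the 4 diagrams


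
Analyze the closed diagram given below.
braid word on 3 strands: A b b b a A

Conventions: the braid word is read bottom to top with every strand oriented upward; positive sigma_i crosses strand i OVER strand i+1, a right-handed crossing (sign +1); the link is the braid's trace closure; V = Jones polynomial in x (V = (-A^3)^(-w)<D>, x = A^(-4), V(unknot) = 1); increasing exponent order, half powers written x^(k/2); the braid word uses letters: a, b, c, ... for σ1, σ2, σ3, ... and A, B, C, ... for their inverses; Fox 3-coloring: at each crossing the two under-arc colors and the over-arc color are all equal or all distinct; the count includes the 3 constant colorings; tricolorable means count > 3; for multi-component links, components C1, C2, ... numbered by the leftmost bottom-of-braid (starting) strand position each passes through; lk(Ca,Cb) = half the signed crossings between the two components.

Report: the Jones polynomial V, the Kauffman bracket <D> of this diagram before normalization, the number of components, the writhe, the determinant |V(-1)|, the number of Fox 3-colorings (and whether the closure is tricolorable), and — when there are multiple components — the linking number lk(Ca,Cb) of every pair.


Jones polynomial: V(x) = x + x^3 - x^4
<D> = -A^-10 + A^-6 + A^2; writhe +2
components 1, writhe +2 (6 crossings)
3-colorings: 9 of 3^6, det 3 — tricolorable
note: the span of V is 3, forcing >= 3 crossings in any diagram


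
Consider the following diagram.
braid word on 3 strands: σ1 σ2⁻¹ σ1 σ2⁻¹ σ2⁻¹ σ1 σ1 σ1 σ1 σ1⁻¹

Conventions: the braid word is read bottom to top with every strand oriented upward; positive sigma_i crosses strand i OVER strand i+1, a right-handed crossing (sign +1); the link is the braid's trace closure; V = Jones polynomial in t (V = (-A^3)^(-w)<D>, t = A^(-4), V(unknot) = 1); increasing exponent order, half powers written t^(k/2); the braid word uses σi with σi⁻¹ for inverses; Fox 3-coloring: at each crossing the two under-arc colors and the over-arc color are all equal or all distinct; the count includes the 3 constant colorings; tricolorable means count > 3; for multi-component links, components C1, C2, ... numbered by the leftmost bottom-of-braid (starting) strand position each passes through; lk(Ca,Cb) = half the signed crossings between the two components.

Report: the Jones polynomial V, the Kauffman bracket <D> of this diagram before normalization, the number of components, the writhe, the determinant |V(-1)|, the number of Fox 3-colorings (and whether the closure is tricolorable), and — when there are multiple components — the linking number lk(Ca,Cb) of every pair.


V(t) = -t^-2 + 2t^-1 - 2 + 4t - 4t^2 + 4t^3 - 3t^4 + 2t^5 - t^6
bracket: -A^-18 + 2A^-14 - 3A^-10 + 4A^-6 - 4A^-2 + 4A^2 - 2A^6 + 2A^10 - A^14, w = +2
1 component, writhe +2, over 10 crossings
det 23, colorings 3 of 3^10 — not tricolorable
observation: V spans 8 powers of t: at least 8 crossings in any diagram


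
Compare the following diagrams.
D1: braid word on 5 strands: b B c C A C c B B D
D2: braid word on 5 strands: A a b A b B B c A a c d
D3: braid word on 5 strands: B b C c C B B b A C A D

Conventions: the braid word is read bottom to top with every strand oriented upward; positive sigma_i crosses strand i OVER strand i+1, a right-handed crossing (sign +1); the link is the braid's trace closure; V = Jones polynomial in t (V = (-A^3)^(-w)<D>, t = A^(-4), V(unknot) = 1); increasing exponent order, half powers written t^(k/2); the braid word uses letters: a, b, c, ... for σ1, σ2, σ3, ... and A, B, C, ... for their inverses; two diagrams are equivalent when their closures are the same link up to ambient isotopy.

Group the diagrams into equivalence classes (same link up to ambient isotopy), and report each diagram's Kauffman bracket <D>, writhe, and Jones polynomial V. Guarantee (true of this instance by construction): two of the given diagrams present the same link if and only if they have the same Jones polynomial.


classes: {D1} | {D2} | {D3}
V(D1) = t^-3 + t^-2 + t^-1 + 1  [10 crossings, <D> = A^-12 + A^-8 + A^-4 + 1, w = -4]
V(D2) = 1 + t + t^2 + t^3  [12 crossings, <D> = A^-6 + A^-2 + A^2 + A^6, w = +2]
D3 (bracket A^-14 + 2A^-6 + A^2; 12 crossings at w = -6): V = t^-5 + 2t^-3 + t^-1
note: comparing 3 Jones polynomials yields 3 groups


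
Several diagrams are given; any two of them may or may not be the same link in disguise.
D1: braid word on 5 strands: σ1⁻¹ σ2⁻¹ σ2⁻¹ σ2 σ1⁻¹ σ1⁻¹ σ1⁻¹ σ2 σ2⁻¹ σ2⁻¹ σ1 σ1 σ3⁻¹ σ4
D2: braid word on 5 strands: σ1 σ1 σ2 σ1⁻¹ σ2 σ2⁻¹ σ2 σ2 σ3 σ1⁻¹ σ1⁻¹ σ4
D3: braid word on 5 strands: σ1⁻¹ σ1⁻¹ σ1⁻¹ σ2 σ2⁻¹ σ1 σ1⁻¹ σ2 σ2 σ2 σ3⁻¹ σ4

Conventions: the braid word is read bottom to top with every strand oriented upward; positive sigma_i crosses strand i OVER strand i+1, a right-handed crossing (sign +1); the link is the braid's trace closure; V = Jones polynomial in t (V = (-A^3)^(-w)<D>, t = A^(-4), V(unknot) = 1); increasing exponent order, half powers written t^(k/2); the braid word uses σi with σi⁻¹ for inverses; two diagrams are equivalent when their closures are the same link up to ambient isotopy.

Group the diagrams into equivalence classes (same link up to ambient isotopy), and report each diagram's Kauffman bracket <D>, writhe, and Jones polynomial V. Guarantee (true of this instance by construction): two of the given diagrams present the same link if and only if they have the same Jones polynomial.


grouping into links: {D1} | {D2} | {D3}
V(D1) = -t^-6 + t^-5 - t^-4 + 2t^-3 - t^-2 + t^-1  (w -4, c 14, <D> = A^-8 - A^-4 + 2 - A^4 + A^8 - A^12)
V(D2) = t + t^3 - t^4  (w +4, c 12, <D> = -A^-4 + 1 + A^8)
V(D3) = -t^-3 + t^-2 - t^-1 + 3 - t + t^2 - t^3  [12 crossings, <D> = -A^-12 + A^-8 - A^-4 + 3 - A^4 + A^8 - A^12, w = 0]
why: comparing 3 Jones polynomials yields 3 groups


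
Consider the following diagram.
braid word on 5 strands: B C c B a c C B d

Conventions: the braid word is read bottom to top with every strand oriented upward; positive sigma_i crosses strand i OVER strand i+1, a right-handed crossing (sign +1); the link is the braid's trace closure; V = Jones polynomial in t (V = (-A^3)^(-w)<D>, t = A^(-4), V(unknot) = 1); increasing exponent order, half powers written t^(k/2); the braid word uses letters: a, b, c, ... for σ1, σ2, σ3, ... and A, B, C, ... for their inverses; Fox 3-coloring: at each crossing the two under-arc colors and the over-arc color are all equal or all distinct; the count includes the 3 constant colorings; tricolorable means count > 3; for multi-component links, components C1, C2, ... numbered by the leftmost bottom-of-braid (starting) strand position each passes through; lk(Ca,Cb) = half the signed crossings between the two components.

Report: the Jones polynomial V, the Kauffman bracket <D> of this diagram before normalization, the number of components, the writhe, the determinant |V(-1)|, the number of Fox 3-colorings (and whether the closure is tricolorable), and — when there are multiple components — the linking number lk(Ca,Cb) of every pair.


Jones polynomial: V(t) = t^(-9/2) - t^(-5/2) - t^(-3/2) - t^(-1/2)
<D> = A^-1 + A^3 + A^7 - A^15; writhe -1
components 2, writhe -1 (9 crossings)
linking number lk(C1,C2) = 0
3-colorings: 27 of 3^9, det 0 — tricolorable
note: span 4 respects span(V) <= c + mu - 1 = 10 for this 2-component diagram


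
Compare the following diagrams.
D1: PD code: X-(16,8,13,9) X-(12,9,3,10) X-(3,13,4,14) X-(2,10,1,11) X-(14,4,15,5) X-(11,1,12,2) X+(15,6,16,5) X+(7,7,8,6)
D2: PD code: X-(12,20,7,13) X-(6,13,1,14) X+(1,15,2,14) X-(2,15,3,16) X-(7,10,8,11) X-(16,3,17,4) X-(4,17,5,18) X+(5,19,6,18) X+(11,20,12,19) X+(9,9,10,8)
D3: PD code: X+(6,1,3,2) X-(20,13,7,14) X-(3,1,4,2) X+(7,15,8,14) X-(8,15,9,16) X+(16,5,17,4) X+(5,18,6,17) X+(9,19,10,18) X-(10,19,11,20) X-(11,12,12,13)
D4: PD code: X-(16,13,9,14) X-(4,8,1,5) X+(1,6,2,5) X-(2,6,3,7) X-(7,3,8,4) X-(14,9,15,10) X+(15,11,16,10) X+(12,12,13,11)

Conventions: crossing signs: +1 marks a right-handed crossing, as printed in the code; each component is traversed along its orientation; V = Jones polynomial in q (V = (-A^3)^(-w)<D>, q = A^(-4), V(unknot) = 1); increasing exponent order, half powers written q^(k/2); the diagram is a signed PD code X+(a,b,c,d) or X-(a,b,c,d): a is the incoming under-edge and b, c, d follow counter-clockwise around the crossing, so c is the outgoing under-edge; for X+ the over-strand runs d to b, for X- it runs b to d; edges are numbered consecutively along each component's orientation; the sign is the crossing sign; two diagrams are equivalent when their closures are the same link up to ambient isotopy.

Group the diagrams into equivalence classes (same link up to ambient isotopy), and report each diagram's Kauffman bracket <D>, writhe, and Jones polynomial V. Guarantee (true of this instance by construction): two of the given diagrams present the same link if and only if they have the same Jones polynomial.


classes: {D1} | {D2, D4} | {D3}
V(D1) = q^-5 + 2q^-3 + q^-1  [8 crossings, <D> = A^-8 + 2 + A^8, w = -4]
V(D2) = q^-3 + q^-2 + q^-1 + 1  (w -2, c 10, <D> = A^-6 + A^-2 + A^2 + A^6)
V(D3) = 1 + q + q^2 + q^3  [10 crossings, <D> = A^-12 + A^-8 + A^-4 + 1, w = 0]
V(D4) = q^-3 + q^-2 + q^-1 + 1  [8 crossings, <D> = A^-6 + A^-2 + A^2 + A^6, w = -2]
note: 3 values of V(q) split the 4 diagrams


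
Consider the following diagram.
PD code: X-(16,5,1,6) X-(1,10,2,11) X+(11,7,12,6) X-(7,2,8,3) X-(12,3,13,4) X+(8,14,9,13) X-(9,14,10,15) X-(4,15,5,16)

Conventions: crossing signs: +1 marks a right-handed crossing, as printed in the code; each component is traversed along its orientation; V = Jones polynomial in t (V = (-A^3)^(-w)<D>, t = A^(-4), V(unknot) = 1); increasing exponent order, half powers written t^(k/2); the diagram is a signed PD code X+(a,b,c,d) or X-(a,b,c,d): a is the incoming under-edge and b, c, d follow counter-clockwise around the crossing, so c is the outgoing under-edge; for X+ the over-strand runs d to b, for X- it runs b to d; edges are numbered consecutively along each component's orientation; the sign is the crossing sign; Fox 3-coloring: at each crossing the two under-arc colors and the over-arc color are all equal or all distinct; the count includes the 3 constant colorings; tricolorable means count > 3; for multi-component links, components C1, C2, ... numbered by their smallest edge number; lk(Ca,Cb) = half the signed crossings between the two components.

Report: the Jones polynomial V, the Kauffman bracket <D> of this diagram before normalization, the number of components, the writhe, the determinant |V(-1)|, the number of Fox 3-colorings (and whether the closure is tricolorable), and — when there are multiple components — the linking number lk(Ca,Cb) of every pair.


Jones polynomial: V(t) = -t^-6 + t^-5 - t^-4 + 2t^-3 - t^-2 + t^-1
<D> = A^-8 - A^-4 + 2 - A^4 + A^8 - A^12; writhe -4
components 1, writhe -4 (8 crossings)
3-colorings: 3 of 3^8, det 7 — not tricolorable
note: w = -4 shifts under R1 moves; the (-A^3)^(4) factor cancels that in V


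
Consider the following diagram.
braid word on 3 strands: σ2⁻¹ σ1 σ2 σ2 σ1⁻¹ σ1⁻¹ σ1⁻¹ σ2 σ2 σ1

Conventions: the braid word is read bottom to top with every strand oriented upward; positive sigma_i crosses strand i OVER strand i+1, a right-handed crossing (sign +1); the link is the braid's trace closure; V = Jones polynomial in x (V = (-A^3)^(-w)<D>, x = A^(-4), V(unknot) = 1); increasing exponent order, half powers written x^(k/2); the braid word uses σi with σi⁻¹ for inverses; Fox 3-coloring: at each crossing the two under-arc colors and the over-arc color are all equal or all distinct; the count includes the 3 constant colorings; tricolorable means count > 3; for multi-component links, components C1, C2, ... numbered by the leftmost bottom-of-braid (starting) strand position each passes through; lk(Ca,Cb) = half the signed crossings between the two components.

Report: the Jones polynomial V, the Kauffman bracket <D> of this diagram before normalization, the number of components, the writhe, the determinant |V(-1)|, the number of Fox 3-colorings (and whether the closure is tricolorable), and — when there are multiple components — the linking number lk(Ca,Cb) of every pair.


V(x) = x^-2 - 2x^-1 + 4 - 4x + 4x^2 - 4x^3 + 3x^4 - 2x^5 + x^6
bracket: A^-18 - 2A^-14 + 3A^-10 - 4A^-6 + 4A^-2 - 4A^2 + 4A^6 - 2A^10 + A^14, w = +2
1 component, writhe +2, over 10 crossings
det 25, colorings 3 of 3^10 — not tricolorable
observation: the span of V is 8, forcing >= 8 crossings in any diagram


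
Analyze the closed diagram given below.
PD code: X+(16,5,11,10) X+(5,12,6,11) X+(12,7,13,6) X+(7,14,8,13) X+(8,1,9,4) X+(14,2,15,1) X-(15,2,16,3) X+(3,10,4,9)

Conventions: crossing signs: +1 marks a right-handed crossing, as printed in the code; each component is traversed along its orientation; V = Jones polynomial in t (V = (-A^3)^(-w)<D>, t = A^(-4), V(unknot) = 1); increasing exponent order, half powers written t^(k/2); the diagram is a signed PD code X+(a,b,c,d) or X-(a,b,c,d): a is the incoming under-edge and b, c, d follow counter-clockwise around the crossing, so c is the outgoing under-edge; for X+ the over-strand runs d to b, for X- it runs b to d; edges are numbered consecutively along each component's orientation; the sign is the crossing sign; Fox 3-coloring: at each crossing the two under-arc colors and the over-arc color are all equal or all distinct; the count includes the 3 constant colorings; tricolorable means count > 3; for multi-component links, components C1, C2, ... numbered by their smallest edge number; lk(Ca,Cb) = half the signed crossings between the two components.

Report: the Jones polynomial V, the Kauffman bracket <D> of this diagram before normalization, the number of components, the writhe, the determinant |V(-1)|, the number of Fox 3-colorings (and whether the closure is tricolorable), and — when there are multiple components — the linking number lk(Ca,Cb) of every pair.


V(t) = t^2 + 2t^4 - t^5 + 2t^6 - t^7 + t^8
bracket: A^-14 - A^-10 + 2A^-6 - A^-2 + 2A^2 + A^10, w = +6
3 components, writhe +6, over 8 crossings
lk(C1,C2) = +1
linking number lk(C1,C3) = 0
lk(C2,C3): +2
det 8, colorings 3 of 3^8 — not tricolorable
observation: w = +6 shifts under R1 moves; the (-A^3)^(-6) factor cancels that in V


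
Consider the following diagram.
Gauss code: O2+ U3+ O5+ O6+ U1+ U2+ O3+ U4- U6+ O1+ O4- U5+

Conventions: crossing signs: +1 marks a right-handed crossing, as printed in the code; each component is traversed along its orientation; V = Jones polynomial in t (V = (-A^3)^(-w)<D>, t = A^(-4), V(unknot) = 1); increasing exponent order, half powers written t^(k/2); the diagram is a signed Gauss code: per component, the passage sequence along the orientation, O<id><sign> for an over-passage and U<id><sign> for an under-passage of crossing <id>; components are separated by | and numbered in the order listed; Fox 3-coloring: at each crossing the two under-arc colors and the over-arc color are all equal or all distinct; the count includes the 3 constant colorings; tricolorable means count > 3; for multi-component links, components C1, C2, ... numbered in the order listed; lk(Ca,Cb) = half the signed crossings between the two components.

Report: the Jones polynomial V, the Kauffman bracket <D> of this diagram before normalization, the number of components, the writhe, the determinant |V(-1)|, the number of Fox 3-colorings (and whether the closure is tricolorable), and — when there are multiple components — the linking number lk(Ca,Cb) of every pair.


V(t) = t - t^2 + 2t^3 - t^4 + t^5 - t^6
bracket: -A^-12 + A^-8 - A^-4 + 2 - A^4 + A^8, w = +4
1 component, writhe +4, over 6 crossings
det 7, colorings 3 of 3^6 — not tricolorable
observation: |V(-1)| = 7: so not tricolorable, since 3 does not divide 7


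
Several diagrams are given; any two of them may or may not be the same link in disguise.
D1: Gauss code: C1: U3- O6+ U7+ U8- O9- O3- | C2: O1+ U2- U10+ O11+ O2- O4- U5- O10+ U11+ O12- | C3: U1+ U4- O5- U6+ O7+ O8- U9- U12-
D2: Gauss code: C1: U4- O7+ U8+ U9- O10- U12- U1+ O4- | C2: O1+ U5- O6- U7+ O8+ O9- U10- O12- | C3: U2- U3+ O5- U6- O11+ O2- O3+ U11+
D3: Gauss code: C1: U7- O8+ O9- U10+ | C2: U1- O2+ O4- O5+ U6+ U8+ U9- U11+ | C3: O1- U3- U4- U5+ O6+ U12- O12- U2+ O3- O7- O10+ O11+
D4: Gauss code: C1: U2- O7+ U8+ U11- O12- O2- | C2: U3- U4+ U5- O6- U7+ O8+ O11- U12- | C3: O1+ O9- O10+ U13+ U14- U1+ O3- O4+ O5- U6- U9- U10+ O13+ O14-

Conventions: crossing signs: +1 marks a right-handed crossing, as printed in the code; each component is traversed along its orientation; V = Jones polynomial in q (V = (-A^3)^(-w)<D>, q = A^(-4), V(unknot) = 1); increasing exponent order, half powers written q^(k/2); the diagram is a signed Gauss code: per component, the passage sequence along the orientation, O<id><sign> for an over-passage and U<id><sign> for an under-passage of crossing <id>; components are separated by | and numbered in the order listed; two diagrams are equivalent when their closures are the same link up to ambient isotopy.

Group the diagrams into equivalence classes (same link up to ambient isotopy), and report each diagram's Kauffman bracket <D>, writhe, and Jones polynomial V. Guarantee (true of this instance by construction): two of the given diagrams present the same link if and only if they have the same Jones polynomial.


equivalence classes: {D1, D2, D4} | {D3}
D1 (bracket A^-6 + A^-2 + A^2 + A^6; 12 crossings at w = -2): V = q^-3 + q^-2 + q^-1 + 1
V(D2) = q^-3 + q^-2 + q^-1 + 1  [12 crossings, <D> = A^-6 + A^-2 + A^2 + A^6, w = -2]
V(D3) = 1 + q + q^2 + q^3  [12 crossings, <D> = A^-12 + A^-8 + A^-4 + 1, w = 0]
D4 (bracket A^-6 + A^-2 + A^2 + A^6; 14 crossings at w = -2): V = q^-3 + q^-2 + q^-1 + 1
observation: V(q) takes 2 values over 4 diagrams, fixing the grouping


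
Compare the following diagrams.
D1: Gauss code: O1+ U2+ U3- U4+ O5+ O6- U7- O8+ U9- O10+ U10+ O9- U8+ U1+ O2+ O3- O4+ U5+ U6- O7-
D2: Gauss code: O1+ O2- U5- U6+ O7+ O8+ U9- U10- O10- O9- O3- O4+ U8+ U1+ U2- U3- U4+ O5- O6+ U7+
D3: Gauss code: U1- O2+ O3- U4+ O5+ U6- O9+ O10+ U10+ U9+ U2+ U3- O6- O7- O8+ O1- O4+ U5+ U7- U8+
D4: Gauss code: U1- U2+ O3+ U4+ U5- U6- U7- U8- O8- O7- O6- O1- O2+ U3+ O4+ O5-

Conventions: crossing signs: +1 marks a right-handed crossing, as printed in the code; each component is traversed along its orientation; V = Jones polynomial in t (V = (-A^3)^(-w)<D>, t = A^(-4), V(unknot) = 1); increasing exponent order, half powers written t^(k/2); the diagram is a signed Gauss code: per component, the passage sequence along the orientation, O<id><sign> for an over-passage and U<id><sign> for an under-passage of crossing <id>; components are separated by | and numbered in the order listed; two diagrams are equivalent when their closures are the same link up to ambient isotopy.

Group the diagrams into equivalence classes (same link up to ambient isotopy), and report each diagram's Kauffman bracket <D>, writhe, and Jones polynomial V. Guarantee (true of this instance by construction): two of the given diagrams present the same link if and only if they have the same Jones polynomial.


equivalence classes: {D1, D2, D3, D4}
D1 (bracket A^6; 10 crossings at w = +2): V = 1
V(D2) = 1  (w 0, c 10, <D> = 1)
D3 (bracket A^6; 10 crossings at w = +2): V = 1
V(D4) = 1  [8 crossings, <D> = A^-6, w = -2]
key observation: one V(t) for all 4 diagrams — one class (guaranteed)
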